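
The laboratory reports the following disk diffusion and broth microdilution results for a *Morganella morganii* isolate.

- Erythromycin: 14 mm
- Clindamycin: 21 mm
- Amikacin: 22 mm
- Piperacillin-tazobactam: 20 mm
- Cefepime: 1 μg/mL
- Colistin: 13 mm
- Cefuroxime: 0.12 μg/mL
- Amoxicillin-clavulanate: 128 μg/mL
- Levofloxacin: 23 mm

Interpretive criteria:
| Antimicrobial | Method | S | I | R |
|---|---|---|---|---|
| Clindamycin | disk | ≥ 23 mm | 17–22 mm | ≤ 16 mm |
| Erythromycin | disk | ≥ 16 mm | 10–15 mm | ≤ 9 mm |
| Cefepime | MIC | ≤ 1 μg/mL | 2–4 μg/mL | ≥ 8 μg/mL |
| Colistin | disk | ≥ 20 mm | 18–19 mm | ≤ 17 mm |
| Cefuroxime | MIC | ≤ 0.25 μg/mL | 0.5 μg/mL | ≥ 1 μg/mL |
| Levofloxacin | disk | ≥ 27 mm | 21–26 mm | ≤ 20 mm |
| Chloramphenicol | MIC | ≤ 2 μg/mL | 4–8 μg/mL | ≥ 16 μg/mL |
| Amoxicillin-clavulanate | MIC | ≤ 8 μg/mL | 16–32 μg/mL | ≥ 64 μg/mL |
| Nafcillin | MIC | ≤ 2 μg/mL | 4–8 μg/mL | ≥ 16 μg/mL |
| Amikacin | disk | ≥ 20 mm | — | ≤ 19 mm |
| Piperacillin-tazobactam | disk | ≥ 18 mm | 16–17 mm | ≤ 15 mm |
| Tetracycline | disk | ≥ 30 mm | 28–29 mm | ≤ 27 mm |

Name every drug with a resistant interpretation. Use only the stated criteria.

Erythromycin 14 mm: in 10–15 mm → Intermediate
Clindamycin (21 mm) in 17–22 mm ⇒ Intermediate
Amikacin 22 mm: ≥ 20 mm ⇒ susceptible
Piperacillin-tazobactam 20 mm: ≥ 18 mm ⇒ Susceptible
Cefepime 1 μg/mL: ≤ 1 μg/mL → susceptible
Colistin 13 mm: ≤ 17 mm ⇒ R
Cefuroxime (0.12 μg/mL) ≤ 0.25 μg/mL → Susceptible
Amoxicillin-clavulanate: 128 μg/mL is ≥ 64 μg/mL → R
Levofloxacin 23 mm: in 21–26 mm — intermediate

colistin, amoxicillin-clavulanate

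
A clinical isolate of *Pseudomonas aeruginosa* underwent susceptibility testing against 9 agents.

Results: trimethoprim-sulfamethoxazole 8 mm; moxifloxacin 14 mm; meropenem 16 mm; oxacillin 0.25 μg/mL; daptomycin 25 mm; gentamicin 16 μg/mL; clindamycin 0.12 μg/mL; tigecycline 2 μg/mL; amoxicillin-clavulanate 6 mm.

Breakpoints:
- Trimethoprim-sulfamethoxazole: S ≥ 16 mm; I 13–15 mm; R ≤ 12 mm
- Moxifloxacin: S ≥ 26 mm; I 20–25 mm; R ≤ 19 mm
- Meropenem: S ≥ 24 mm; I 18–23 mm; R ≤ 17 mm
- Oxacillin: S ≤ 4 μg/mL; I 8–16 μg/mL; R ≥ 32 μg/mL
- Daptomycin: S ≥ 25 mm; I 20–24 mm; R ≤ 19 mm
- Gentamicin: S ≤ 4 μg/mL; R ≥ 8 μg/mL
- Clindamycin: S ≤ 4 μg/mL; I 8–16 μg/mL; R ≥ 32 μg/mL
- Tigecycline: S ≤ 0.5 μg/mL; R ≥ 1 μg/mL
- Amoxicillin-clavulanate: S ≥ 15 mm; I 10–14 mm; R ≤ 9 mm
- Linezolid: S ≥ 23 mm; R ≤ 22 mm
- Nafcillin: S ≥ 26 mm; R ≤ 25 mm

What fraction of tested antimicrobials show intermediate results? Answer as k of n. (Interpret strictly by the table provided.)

Trimethoprim-sulfamethoxazole 8 mm: ≤ 12 mm ⇒ resistant
Moxifloxacin (14 mm) ≤ 19 mm → R
Meropenem (16 mm) ≤ 17 mm → resistant
Oxacillin: 0.25 μg/mL is ≤ 4 μg/mL ⇒ S
Daptomycin: 25 mm is ≥ 25 mm ⇒ S
Gentamicin 16 μg/mL: ≥ 8 μg/mL → Resistant
Clindamycin (0.12 μg/mL) ≤ 4 μg/mL → susceptible
Tigecycline 2 μg/mL: ≥ 1 μg/mL → Resistant
Amoxicillin-clavulanate (6 mm) ≤ 9 mm ⇒ resistant
Intermediate: 0/9

0 of 9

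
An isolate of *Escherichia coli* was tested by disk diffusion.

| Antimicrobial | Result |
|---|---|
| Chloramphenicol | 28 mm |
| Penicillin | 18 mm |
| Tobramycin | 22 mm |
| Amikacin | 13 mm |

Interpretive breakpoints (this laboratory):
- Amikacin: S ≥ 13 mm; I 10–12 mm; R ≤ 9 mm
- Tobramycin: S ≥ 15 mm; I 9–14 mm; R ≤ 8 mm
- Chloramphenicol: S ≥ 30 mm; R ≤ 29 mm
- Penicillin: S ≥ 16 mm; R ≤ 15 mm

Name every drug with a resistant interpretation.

chloramphenicol

Chloramphenicol (28 mm) ≤ 29 mm → Resistant
Penicillin: 18 mm is ≥ 16 mm ⇒ susceptible
Tobramycin 22 mm: ≥ 15 mm → Susceptible
Amikacin 13 mm: ≥ 13 mm ⇒ S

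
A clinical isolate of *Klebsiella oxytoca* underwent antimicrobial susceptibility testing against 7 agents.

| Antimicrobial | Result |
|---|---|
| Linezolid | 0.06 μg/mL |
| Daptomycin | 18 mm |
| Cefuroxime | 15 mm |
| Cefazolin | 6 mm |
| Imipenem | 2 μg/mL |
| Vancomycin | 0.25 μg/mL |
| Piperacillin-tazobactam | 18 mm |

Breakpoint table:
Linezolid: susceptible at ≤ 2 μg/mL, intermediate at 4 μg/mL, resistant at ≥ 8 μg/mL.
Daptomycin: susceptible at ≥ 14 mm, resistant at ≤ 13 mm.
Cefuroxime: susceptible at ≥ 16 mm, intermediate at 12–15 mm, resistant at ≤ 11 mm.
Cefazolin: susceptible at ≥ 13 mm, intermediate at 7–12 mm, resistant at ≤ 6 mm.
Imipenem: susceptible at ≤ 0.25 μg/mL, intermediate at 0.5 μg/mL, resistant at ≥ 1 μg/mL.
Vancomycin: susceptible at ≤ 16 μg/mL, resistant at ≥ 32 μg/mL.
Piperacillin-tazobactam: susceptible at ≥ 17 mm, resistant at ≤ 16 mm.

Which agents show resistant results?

cefazolin, imipenem

Linezolid: 0.06 μg/mL is ≤ 2 μg/mL ⇒ susceptible
Daptomycin (18 mm) ≥ 14 mm ⇒ S
Cefuroxime (15 mm) in 12–15 mm — intermediate
Cefazolin (6 mm) ≤ 6 mm ⇒ Resistant
Imipenem 2 μg/mL: ≥ 1 μg/mL ⇒ R
Vancomycin 0.25 μg/mL: ≤ 16 μg/mL → S
Piperacillin-tazobactam: 18 mm is ≥ 17 mm ⇒ S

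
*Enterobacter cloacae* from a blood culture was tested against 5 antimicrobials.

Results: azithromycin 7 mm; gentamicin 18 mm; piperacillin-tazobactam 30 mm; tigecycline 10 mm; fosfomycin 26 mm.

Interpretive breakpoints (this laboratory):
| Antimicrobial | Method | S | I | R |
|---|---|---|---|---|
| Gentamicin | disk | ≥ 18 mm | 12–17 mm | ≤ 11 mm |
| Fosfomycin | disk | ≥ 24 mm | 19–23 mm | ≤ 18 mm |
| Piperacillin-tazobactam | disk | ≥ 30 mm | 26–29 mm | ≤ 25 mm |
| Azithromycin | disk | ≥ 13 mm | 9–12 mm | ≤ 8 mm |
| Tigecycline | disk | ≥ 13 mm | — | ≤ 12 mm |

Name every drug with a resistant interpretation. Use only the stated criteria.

azithromycin, tigecycline

Azithromycin: 7 mm is ≤ 8 mm ⇒ Resistant
Gentamicin (18 mm) ≥ 18 mm ⇒ susceptible
Piperacillin-tazobactam: 30 mm is ≥ 30 mm → Susceptible
Tigecycline: 10 mm is ≤ 12 mm ⇒ resistant
Fosfomycin: 26 mm is ≥ 24 mm — S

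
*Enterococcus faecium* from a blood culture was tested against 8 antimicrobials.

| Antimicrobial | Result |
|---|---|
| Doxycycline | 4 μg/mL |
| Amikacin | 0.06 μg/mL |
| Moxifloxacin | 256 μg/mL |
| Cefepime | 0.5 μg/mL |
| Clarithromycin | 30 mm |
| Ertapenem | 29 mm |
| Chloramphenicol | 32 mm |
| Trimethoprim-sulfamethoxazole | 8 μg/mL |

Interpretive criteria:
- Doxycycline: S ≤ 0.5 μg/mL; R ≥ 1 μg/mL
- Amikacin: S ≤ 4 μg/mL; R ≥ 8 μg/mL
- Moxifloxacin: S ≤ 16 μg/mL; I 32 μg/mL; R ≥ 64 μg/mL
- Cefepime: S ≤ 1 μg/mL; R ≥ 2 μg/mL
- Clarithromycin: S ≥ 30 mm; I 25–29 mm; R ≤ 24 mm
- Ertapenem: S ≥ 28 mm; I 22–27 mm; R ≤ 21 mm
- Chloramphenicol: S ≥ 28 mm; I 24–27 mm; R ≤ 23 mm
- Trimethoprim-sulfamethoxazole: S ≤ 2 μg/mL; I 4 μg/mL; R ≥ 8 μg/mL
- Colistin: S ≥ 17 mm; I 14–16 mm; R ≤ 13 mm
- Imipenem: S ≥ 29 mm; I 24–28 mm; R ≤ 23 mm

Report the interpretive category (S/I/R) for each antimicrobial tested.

Doxycycline 4 μg/mL: ≥ 1 μg/mL — resistant
Amikacin (0.06 μg/mL) ≤ 4 μg/mL ⇒ Susceptible
Moxifloxacin (256 μg/mL) ≥ 64 μg/mL — resistant
Cefepime 0.5 μg/mL: ≤ 1 μg/mL — Susceptible
Clarithromycin: 30 mm is ≥ 30 mm → Susceptible
Ertapenem 29 mm: ≥ 28 mm → S
Chloramphenicol 32 mm: ≥ 28 mm → Susceptible
Trimethoprim-sulfamethoxazole (8 μg/mL) ≥ 8 μg/mL → Resistant

R, S, R, S, S, S, S, R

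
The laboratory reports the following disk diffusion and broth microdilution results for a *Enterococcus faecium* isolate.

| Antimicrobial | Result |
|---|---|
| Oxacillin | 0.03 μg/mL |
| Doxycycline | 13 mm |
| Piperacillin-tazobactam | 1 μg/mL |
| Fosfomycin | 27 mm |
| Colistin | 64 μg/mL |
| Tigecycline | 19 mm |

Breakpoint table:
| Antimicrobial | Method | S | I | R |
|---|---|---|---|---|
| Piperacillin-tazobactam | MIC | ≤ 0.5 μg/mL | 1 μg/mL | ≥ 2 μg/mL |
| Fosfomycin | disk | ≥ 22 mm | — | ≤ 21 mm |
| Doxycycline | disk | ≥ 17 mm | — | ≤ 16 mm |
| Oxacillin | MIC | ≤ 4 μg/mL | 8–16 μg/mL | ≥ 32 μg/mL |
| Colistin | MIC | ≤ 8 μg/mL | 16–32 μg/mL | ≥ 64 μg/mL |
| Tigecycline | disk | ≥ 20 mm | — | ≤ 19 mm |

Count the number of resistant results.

Oxacillin 0.03 μg/mL: ≤ 4 μg/mL ⇒ Susceptible
Doxycycline 13 mm: ≤ 16 mm → R
Piperacillin-tazobactam 1 μg/mL: = 1 μg/mL — I
Fosfomycin: 27 mm is ≥ 22 mm — S
Colistin (64 μg/mL) ≥ 64 μg/mL — Resistant
Tigecycline: 19 mm is ≤ 19 mm — resistant
Resistant: 3

3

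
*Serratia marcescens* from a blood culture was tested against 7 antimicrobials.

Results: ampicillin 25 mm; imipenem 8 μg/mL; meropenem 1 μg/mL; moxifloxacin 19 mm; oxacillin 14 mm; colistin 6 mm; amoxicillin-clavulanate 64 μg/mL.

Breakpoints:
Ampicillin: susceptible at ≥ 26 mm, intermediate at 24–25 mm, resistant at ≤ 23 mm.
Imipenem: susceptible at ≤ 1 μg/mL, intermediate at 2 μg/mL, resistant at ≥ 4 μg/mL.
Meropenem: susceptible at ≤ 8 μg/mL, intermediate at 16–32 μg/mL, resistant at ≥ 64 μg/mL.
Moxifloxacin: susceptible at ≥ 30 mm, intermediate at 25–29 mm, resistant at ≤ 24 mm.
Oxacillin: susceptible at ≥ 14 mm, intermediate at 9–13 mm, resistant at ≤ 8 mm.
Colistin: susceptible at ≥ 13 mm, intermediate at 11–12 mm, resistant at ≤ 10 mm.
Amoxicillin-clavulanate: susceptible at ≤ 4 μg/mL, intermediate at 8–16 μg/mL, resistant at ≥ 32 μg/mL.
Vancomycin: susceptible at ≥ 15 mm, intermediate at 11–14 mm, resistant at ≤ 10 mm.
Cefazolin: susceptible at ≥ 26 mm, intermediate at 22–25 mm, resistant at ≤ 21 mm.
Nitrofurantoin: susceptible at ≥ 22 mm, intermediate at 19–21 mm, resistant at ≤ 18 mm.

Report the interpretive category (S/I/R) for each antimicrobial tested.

I, R, S, R, S, R, R

Ampicillin (25 mm) in 24–25 mm → Intermediate
Imipenem 8 μg/mL: ≥ 4 μg/mL ⇒ R
Meropenem 1 μg/mL: ≤ 8 μg/mL — Susceptible
Moxifloxacin: 19 mm is ≤ 24 mm ⇒ resistant
Oxacillin 14 mm: ≥ 14 mm — Susceptible
Colistin (6 mm) ≤ 10 mm — resistant
Amoxicillin-clavulanate 64 μg/mL: ≥ 32 μg/mL ⇒ resistant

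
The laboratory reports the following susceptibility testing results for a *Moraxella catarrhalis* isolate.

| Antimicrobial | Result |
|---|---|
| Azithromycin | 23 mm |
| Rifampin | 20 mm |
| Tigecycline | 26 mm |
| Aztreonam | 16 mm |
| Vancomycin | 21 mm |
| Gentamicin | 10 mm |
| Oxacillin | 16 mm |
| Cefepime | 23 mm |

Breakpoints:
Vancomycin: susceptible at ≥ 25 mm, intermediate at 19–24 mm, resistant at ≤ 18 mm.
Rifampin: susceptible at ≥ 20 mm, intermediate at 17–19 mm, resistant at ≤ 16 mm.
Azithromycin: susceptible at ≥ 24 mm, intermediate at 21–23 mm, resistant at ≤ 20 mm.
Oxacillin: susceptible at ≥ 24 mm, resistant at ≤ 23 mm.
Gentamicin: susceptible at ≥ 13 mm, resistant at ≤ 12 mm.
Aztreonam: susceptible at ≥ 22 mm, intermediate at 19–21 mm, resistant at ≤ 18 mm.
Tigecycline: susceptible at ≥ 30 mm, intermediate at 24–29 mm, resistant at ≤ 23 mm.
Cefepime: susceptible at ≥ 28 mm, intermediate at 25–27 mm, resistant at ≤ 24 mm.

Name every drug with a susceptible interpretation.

Azithromycin 23 mm: in 21–23 mm → Intermediate
Rifampin 20 mm: ≥ 20 mm ⇒ susceptible
Tigecycline 26 mm: in 24–29 mm ⇒ I
Aztreonam: 16 mm is ≤ 18 mm ⇒ resistant
Vancomycin 21 mm: in 19–24 mm ⇒ intermediate
Gentamicin 10 mm: ≤ 12 mm ⇒ Resistant
Oxacillin 16 mm: ≤ 23 mm — R
Cefepime (23 mm) ≤ 24 mm → R

rifampin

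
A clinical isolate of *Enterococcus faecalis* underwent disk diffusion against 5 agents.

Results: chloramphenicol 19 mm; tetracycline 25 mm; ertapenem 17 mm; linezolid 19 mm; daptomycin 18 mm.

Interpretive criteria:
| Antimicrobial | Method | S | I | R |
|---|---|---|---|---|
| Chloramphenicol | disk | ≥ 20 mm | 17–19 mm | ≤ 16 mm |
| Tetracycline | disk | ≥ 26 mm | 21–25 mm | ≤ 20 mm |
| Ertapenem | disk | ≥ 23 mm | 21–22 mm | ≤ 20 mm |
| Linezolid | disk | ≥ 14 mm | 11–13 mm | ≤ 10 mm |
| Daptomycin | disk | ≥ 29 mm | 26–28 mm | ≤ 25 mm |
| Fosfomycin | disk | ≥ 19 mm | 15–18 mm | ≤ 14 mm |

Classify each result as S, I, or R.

I, I, R, S, R

Chloramphenicol (19 mm) in 17–19 mm — intermediate
Tetracycline 25 mm: in 21–25 mm — Intermediate
Ertapenem (17 mm) ≤ 20 mm → Resistant
Linezolid 19 mm: ≥ 14 mm → Susceptible
Daptomycin: 18 mm is ≤ 25 mm → resistant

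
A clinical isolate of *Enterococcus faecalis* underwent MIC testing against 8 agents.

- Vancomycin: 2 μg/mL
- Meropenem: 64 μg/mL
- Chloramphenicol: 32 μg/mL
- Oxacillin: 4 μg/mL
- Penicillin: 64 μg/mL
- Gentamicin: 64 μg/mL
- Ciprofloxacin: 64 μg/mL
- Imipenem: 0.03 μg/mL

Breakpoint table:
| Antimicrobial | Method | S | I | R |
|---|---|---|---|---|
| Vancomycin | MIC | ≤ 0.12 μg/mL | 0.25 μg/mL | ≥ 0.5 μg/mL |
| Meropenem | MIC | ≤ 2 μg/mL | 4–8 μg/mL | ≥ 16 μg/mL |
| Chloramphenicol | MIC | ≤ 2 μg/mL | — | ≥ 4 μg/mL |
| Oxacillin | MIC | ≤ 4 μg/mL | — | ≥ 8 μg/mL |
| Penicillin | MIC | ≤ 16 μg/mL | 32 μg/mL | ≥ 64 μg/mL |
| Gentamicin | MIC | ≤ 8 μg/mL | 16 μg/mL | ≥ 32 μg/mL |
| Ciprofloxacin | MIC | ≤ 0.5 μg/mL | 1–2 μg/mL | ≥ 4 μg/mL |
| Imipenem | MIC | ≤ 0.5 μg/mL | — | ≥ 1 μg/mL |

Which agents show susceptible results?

oxacillin, imipenem

Vancomycin (2 μg/mL) ≥ 0.5 μg/mL → Resistant
Meropenem: 64 μg/mL is ≥ 16 μg/mL ⇒ resistant
Chloramphenicol (32 μg/mL) ≥ 4 μg/mL ⇒ Resistant
Oxacillin 4 μg/mL: ≤ 4 μg/mL → susceptible
Penicillin: 64 μg/mL is ≥ 64 μg/mL → resistant
Gentamicin (64 μg/mL) ≥ 32 μg/mL — Resistant
Ciprofloxacin: 64 μg/mL is ≥ 4 μg/mL → R
Imipenem (0.03 μg/mL) ≤ 0.5 μg/mL ⇒ Susceptible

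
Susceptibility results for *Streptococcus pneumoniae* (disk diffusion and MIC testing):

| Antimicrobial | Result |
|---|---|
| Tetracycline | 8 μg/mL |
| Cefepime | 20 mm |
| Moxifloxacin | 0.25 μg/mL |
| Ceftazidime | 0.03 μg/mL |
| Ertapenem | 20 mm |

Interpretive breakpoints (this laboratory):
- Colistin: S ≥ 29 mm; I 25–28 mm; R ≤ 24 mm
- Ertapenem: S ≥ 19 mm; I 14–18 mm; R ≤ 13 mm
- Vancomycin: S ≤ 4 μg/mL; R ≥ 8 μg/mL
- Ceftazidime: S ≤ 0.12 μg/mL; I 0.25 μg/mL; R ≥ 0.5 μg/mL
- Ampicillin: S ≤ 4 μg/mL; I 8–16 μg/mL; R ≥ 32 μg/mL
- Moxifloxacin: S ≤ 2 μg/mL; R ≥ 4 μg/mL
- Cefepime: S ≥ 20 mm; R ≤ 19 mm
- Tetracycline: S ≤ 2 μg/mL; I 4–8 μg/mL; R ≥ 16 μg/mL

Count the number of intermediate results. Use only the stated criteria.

Tetracycline (8 μg/mL) in 4–8 μg/mL ⇒ intermediate
Cefepime 20 mm: ≥ 20 mm ⇒ S
Moxifloxacin (0.25 μg/mL) ≤ 2 μg/mL ⇒ Susceptible
Ceftazidime (0.03 μg/mL) ≤ 0.12 μg/mL — Susceptible
Ertapenem (20 mm) ≥ 19 mm ⇒ S
Intermediate: 1

1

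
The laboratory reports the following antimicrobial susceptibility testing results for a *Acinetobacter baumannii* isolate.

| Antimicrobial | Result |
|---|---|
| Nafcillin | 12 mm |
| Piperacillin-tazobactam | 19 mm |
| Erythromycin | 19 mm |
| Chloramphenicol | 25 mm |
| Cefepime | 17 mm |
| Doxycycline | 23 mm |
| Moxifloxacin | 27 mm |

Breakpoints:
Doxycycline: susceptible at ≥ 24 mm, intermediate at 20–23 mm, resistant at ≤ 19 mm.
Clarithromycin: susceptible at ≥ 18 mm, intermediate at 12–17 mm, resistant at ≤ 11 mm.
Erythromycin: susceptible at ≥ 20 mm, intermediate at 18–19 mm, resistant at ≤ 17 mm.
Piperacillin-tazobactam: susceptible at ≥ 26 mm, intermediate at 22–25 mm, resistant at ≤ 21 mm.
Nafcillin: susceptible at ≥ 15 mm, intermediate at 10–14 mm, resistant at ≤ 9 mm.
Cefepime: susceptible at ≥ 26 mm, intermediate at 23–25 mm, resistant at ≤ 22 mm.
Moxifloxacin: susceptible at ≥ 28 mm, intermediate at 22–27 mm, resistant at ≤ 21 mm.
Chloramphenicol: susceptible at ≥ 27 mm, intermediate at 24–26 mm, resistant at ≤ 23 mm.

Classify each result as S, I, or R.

Nafcillin 12 mm: in 10–14 mm — I
Piperacillin-tazobactam (19 mm) ≤ 21 mm → Resistant
Erythromycin: 19 mm is in 18–19 mm ⇒ I
Chloramphenicol (25 mm) in 24–26 mm — Intermediate
Cefepime (17 mm) ≤ 22 mm → Resistant
Doxycycline 23 mm: in 20–23 mm → Intermediate
Moxifloxacin 27 mm: in 22–27 mm → I

I, R, I, I, R, I, I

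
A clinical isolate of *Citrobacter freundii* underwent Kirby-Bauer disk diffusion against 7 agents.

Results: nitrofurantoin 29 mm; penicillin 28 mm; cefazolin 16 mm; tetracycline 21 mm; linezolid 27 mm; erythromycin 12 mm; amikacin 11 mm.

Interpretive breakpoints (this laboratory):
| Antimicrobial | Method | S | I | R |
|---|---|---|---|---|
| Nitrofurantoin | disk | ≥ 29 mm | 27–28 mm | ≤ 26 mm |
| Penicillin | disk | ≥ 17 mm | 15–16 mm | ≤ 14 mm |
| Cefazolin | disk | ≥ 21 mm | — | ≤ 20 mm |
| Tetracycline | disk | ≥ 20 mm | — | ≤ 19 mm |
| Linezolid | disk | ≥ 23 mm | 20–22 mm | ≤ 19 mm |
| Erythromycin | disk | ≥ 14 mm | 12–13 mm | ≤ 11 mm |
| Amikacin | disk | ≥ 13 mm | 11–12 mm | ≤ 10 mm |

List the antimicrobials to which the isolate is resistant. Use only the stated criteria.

Nitrofurantoin 29 mm: ≥ 29 mm → S
Penicillin 28 mm: ≥ 17 mm ⇒ S
Cefazolin 16 mm: ≤ 20 mm → resistant
Tetracycline: 21 mm is ≥ 20 mm — susceptible
Linezolid: 27 mm is ≥ 23 mm → S
Erythromycin 12 mm: in 12–13 mm → intermediate
Amikacin (11 mm) in 11–12 mm — Intermediate

cefazolin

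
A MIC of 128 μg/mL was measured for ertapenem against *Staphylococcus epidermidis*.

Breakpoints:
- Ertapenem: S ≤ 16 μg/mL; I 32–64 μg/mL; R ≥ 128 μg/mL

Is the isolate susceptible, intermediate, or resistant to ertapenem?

Ertapenem (128 μg/mL) ≥ 128 μg/mL ⇒ Resistant

Resistant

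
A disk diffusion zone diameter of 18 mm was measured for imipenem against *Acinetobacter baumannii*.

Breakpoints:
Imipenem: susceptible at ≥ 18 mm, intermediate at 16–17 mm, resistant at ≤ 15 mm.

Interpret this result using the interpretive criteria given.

S

Imipenem 18 mm: ≥ 18 mm ⇒ S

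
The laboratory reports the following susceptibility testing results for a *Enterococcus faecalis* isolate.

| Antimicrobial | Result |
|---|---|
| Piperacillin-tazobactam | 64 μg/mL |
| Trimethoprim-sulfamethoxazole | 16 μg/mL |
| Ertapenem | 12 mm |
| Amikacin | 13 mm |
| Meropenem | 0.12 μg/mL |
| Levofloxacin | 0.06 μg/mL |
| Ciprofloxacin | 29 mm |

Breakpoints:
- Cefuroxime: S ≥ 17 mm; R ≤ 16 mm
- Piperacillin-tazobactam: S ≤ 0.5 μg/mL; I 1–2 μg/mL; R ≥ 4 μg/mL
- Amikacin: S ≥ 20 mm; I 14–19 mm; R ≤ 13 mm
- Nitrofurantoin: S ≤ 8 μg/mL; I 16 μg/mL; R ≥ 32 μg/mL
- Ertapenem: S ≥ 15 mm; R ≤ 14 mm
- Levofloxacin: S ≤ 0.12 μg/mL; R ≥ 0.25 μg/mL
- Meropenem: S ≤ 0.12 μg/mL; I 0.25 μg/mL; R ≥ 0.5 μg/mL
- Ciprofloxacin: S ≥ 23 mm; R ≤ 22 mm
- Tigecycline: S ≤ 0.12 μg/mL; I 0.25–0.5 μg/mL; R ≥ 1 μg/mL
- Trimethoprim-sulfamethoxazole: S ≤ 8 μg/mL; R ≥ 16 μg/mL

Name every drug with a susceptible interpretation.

Piperacillin-tazobactam: 64 μg/mL is ≥ 4 μg/mL ⇒ R
Trimethoprim-sulfamethoxazole (16 μg/mL) ≥ 16 μg/mL ⇒ R
Ertapenem (12 mm) ≤ 14 mm — resistant
Amikacin (13 mm) ≤ 13 mm ⇒ R
Meropenem (0.12 μg/mL) ≤ 0.12 μg/mL ⇒ Susceptible
Levofloxacin: 0.06 μg/mL is ≤ 0.12 μg/mL → susceptible
Ciprofloxacin (29 mm) ≥ 23 mm — S

meropenem, levofloxacin, ciprofloxacin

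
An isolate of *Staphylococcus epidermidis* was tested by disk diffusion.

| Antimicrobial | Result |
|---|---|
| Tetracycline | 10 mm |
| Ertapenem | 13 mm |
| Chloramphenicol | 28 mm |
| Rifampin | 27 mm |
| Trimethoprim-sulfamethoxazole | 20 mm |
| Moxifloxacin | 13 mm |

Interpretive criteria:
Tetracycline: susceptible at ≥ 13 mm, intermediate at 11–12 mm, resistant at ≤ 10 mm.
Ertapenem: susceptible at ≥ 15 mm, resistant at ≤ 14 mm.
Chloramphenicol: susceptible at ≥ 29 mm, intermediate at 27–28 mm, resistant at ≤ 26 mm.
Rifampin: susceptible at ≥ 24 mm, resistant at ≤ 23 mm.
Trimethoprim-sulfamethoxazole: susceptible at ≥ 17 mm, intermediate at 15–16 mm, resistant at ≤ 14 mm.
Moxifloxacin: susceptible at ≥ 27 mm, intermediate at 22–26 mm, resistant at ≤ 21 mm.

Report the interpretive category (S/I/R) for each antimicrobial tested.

Tetracycline (10 mm) ≤ 10 mm ⇒ resistant
Ertapenem (13 mm) ≤ 14 mm → Resistant
Chloramphenicol (28 mm) in 27–28 mm ⇒ Intermediate
Rifampin: 27 mm is ≥ 24 mm ⇒ susceptible
Trimethoprim-sulfamethoxazole 20 mm: ≥ 17 mm ⇒ susceptible
Moxifloxacin 13 mm: ≤ 21 mm ⇒ R

R, R, I, S, S, R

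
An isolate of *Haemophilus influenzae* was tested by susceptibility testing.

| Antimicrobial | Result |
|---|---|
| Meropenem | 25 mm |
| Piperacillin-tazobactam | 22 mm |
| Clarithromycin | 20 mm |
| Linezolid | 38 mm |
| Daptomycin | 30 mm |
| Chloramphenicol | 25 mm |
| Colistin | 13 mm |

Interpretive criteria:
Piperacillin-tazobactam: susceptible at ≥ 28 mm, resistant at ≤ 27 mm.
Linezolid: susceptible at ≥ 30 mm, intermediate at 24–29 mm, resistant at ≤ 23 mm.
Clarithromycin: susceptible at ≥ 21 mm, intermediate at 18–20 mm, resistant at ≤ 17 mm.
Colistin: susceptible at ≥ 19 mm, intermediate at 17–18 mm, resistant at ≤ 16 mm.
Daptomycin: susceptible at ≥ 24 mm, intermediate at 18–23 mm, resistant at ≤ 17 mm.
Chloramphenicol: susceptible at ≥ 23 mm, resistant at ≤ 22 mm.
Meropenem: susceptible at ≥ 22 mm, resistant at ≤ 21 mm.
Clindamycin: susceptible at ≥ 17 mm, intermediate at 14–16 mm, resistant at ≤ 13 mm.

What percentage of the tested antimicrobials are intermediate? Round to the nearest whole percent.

14%

Meropenem 25 mm: ≥ 22 mm — susceptible
Piperacillin-tazobactam 22 mm: ≤ 27 mm ⇒ resistant
Clarithromycin 20 mm: in 18–20 mm → Intermediate
Linezolid 38 mm: ≥ 30 mm ⇒ susceptible
Daptomycin (30 mm) ≥ 24 mm — Susceptible
Chloramphenicol (25 mm) ≥ 23 mm ⇒ Susceptible
Colistin 13 mm: ≤ 16 mm ⇒ Resistant
Intermediate: 1/7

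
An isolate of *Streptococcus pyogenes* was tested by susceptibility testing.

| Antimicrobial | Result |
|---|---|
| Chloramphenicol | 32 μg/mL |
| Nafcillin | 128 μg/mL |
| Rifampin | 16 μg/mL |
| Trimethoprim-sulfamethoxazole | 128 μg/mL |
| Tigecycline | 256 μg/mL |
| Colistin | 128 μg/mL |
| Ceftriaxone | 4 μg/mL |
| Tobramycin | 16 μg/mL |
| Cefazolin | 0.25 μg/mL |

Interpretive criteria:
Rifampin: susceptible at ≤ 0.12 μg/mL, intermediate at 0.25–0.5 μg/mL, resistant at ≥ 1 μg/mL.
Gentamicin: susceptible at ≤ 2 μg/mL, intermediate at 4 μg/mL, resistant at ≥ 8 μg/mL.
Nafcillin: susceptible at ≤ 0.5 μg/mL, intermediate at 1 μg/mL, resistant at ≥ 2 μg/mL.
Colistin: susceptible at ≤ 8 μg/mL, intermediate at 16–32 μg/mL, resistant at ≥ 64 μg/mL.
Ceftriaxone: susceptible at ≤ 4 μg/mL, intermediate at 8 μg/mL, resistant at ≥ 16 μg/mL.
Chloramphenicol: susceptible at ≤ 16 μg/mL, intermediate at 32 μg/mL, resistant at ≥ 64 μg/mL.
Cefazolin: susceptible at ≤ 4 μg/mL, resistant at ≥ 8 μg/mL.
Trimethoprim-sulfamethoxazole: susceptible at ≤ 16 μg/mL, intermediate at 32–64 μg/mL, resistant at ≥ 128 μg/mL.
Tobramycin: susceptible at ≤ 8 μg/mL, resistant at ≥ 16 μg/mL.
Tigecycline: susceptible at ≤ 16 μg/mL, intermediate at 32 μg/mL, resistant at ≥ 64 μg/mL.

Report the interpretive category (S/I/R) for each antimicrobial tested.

I, R, R, R, R, R, S, R, S

Chloramphenicol (32 μg/mL) = 32 μg/mL → Intermediate
Nafcillin (128 μg/mL) ≥ 2 μg/mL — Resistant
Rifampin: 16 μg/mL is ≥ 1 μg/mL ⇒ R
Trimethoprim-sulfamethoxazole 128 μg/mL: ≥ 128 μg/mL ⇒ resistant
Tigecycline 256 μg/mL: ≥ 64 μg/mL ⇒ resistant
Colistin: 128 μg/mL is ≥ 64 μg/mL ⇒ Resistant
Ceftriaxone (4 μg/mL) ≤ 4 μg/mL ⇒ S
Tobramycin 16 μg/mL: ≥ 16 μg/mL ⇒ R
Cefazolin 0.25 μg/mL: ≤ 4 μg/mL — S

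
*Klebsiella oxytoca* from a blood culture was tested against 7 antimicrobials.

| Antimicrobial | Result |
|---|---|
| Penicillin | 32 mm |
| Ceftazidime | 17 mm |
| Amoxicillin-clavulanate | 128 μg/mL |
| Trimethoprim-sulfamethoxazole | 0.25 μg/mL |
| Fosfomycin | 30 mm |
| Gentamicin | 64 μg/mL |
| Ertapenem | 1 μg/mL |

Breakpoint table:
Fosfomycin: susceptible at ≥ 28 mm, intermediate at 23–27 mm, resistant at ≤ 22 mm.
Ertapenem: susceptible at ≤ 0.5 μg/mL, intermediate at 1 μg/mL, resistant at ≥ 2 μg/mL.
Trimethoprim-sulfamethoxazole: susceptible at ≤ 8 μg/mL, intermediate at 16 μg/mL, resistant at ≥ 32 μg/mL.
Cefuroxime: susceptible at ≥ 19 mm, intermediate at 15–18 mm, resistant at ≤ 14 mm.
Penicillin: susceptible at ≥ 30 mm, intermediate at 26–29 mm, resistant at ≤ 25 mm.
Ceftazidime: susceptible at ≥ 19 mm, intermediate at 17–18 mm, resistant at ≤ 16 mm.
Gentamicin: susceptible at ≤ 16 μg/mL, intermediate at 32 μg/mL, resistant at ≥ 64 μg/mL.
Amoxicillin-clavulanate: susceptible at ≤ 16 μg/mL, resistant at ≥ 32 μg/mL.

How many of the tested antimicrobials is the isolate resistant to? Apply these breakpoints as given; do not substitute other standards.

Penicillin 32 mm: ≥ 30 mm → Susceptible
Ceftazidime 17 mm: in 17–18 mm — Intermediate
Amoxicillin-clavulanate (128 μg/mL) ≥ 32 μg/mL — R
Trimethoprim-sulfamethoxazole (0.25 μg/mL) ≤ 8 μg/mL → Susceptible
Fosfomycin 30 mm: ≥ 28 mm → susceptible
Gentamicin 64 μg/mL: ≥ 64 μg/mL → resistant
Ertapenem: 1 μg/mL is = 1 μg/mL ⇒ Intermediate
Resistant: 2

2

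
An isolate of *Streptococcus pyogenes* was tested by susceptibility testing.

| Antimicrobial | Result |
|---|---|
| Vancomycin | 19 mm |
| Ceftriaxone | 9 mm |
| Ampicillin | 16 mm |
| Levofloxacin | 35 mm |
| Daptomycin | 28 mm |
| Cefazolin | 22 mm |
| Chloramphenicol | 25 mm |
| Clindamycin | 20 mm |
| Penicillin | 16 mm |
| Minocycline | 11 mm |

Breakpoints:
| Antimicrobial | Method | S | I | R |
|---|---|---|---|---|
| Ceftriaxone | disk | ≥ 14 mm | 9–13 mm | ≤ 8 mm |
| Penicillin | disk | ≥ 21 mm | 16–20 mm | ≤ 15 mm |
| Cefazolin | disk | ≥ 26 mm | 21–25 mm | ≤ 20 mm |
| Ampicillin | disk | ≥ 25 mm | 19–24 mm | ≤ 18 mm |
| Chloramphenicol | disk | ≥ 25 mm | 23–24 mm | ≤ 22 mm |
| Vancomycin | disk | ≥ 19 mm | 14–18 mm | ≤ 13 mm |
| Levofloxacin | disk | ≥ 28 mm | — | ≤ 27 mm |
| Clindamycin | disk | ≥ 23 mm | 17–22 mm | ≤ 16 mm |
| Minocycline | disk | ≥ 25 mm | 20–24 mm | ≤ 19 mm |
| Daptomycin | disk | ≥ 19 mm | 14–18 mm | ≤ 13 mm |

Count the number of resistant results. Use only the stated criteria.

2

Vancomycin: 19 mm is ≥ 19 mm ⇒ Susceptible
Ceftriaxone (9 mm) in 9–13 mm → I
Ampicillin (16 mm) ≤ 18 mm — resistant
Levofloxacin: 35 mm is ≥ 28 mm — S
Daptomycin 28 mm: ≥ 19 mm — S
Cefazolin: 22 mm is in 21–25 mm — Intermediate
Chloramphenicol 25 mm: ≥ 25 mm — Susceptible
Clindamycin 20 mm: in 17–22 mm — Intermediate
Penicillin 16 mm: in 16–20 mm ⇒ intermediate
Minocycline (11 mm) ≤ 19 mm ⇒ Resistant
Resistant: 2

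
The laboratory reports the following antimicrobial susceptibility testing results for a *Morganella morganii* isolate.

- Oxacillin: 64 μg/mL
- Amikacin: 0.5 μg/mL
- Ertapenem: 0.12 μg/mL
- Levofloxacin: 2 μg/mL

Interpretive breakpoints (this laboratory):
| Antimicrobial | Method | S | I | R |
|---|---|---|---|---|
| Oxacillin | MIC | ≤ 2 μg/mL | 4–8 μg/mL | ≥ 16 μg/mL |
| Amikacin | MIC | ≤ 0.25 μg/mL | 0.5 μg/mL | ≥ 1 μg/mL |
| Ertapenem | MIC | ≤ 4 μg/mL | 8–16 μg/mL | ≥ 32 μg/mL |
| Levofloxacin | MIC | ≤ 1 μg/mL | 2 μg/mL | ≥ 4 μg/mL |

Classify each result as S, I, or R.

R, I, S, I

Oxacillin: 64 μg/mL is ≥ 16 μg/mL — R
Amikacin (0.5 μg/mL) = 0.5 μg/mL → intermediate
Ertapenem: 0.12 μg/mL is ≤ 4 μg/mL → S
Levofloxacin (2 μg/mL) = 2 μg/mL → Intermediate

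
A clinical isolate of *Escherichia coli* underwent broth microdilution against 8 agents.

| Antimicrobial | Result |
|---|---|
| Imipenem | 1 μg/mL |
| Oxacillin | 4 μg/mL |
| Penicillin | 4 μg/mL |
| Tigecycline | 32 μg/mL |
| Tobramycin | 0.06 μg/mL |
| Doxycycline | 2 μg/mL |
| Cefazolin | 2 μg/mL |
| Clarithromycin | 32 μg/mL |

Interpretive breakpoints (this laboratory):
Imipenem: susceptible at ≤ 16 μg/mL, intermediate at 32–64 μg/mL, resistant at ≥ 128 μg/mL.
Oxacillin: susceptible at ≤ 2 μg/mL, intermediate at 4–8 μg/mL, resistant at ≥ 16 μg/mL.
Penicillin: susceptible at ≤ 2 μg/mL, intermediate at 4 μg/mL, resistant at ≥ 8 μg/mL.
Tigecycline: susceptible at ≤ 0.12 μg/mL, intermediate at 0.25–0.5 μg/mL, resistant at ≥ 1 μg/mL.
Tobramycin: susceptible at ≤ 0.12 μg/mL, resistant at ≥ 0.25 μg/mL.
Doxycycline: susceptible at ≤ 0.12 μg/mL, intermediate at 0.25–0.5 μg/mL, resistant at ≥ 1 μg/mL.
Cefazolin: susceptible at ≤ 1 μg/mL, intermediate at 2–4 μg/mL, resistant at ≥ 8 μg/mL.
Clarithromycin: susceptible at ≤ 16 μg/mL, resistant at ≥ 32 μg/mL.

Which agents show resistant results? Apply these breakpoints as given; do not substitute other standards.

Imipenem: 1 μg/mL is ≤ 16 μg/mL → S
Oxacillin 4 μg/mL: in 4–8 μg/mL — Intermediate
Penicillin 4 μg/mL: = 4 μg/mL → intermediate
Tigecycline (32 μg/mL) ≥ 1 μg/mL ⇒ R
Tobramycin 0.06 μg/mL: ≤ 0.12 μg/mL ⇒ Susceptible
Doxycycline: 2 μg/mL is ≥ 1 μg/mL — resistant
Cefazolin: 2 μg/mL is in 2–4 μg/mL ⇒ Intermediate
Clarithromycin (32 μg/mL) ≥ 32 μg/mL ⇒ resistant

tigecycline, doxycycline, clarithromycin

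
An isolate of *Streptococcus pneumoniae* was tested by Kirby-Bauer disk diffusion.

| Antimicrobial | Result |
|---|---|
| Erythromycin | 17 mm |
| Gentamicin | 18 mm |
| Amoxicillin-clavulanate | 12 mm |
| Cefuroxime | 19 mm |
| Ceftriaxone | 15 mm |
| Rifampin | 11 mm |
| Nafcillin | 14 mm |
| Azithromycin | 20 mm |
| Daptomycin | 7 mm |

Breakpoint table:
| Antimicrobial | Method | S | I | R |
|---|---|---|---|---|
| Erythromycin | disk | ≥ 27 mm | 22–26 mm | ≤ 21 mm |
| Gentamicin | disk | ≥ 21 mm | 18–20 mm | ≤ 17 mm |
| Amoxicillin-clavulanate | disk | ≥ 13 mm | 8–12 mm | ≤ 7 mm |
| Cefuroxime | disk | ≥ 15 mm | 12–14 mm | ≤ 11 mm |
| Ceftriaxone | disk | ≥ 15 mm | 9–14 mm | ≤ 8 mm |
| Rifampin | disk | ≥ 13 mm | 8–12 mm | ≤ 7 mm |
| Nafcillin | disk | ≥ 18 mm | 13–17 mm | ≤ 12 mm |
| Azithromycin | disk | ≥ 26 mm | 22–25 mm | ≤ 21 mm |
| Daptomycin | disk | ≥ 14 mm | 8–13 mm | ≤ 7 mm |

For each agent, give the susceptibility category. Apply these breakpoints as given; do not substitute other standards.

Erythromycin: 17 mm is ≤ 21 mm — resistant
Gentamicin (18 mm) in 18–20 mm → I
Amoxicillin-clavulanate (12 mm) in 8–12 mm → intermediate
Cefuroxime: 19 mm is ≥ 15 mm → susceptible
Ceftriaxone (15 mm) ≥ 15 mm → S
Rifampin: 11 mm is in 8–12 mm ⇒ I
Nafcillin (14 mm) in 13–17 mm → intermediate
Azithromycin 20 mm: ≤ 21 mm — R
Daptomycin: 7 mm is ≤ 7 mm — Resistant

R, I, I, S, S, I, I, R, R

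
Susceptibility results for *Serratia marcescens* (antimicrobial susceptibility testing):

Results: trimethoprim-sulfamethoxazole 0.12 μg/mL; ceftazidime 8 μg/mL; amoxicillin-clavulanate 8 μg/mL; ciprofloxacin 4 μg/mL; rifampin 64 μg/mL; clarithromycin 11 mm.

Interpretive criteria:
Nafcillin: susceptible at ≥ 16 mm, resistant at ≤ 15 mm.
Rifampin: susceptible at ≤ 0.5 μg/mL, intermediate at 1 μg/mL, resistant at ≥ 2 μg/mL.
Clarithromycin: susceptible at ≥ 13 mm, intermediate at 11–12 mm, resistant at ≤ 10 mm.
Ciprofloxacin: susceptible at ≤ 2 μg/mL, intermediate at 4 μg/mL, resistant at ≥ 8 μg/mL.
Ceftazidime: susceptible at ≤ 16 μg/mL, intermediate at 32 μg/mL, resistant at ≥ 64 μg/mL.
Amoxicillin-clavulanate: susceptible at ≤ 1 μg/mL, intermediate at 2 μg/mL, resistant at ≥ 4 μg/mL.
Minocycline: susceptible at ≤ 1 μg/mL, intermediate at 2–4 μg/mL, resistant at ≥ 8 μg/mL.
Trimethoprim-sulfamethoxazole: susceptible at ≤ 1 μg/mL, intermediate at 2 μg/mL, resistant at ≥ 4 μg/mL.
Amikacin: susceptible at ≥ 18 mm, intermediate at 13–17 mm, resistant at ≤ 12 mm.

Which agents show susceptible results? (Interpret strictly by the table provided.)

trimethoprim-sulfamethoxazole, ceftazidime

Trimethoprim-sulfamethoxazole (0.12 μg/mL) ≤ 1 μg/mL — S
Ceftazidime 8 μg/mL: ≤ 16 μg/mL — Susceptible
Amoxicillin-clavulanate 8 μg/mL: ≥ 4 μg/mL ⇒ resistant
Ciprofloxacin 4 μg/mL: = 4 μg/mL — Intermediate
Rifampin: 64 μg/mL is ≥ 2 μg/mL ⇒ R
Clarithromycin 11 mm: in 11–12 mm → intermediate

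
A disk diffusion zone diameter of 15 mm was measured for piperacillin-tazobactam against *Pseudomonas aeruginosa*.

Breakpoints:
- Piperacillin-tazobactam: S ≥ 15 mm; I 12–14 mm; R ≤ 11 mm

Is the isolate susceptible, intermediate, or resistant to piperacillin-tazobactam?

S

Piperacillin-tazobactam (15 mm) ≥ 15 mm → susceptible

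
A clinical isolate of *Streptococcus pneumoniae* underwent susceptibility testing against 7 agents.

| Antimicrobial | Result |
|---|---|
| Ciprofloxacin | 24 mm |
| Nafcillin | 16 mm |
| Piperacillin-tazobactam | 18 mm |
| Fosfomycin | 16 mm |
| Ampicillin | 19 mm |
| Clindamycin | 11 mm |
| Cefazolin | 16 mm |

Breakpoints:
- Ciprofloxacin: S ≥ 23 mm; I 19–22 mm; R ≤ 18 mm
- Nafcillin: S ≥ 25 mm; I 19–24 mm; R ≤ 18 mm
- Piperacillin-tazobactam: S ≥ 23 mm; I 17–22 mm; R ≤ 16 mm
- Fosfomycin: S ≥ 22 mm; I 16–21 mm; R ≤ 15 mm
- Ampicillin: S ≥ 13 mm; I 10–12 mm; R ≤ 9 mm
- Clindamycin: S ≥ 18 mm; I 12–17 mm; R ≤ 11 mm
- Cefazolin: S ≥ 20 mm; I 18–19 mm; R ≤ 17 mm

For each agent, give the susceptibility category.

Ciprofloxacin: 24 mm is ≥ 23 mm — Susceptible
Nafcillin 16 mm: ≤ 18 mm ⇒ R
Piperacillin-tazobactam 18 mm: in 17–22 mm → I
Fosfomycin (16 mm) in 16–21 mm ⇒ I
Ampicillin: 19 mm is ≥ 13 mm — susceptible
Clindamycin (11 mm) ≤ 11 mm — resistant
Cefazolin 16 mm: ≤ 17 mm → R

S, R, I, I, S, R, R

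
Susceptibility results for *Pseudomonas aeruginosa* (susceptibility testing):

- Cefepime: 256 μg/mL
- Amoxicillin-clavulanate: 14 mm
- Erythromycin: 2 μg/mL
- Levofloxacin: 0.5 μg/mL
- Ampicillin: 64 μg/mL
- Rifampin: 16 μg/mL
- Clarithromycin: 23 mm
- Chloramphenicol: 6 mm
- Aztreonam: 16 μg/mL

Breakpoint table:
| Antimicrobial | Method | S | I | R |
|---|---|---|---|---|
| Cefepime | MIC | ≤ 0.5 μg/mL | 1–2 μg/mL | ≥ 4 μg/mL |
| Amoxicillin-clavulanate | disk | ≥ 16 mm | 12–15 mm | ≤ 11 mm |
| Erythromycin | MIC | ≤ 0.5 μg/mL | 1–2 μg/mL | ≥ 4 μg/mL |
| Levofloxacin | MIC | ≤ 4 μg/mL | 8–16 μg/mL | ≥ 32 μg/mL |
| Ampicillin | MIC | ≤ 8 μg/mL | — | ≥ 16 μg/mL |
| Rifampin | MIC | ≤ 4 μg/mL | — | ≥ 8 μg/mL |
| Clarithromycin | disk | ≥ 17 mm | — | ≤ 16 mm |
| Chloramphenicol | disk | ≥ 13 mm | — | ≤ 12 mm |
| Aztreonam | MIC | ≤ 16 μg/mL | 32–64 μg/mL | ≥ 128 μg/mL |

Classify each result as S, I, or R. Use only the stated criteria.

R, I, I, S, R, R, S, R, S

Cefepime: 256 μg/mL is ≥ 4 μg/mL — R
Amoxicillin-clavulanate 14 mm: in 12–15 mm ⇒ Intermediate
Erythromycin: 2 μg/mL is in 1–2 μg/mL ⇒ Intermediate
Levofloxacin: 0.5 μg/mL is ≤ 4 μg/mL → susceptible
Ampicillin (64 μg/mL) ≥ 16 μg/mL — resistant
Rifampin 16 μg/mL: ≥ 8 μg/mL — Resistant
Clarithromycin: 23 mm is ≥ 17 mm — susceptible
Chloramphenicol: 6 mm is ≤ 12 mm ⇒ R
Aztreonam (16 μg/mL) ≤ 16 μg/mL — S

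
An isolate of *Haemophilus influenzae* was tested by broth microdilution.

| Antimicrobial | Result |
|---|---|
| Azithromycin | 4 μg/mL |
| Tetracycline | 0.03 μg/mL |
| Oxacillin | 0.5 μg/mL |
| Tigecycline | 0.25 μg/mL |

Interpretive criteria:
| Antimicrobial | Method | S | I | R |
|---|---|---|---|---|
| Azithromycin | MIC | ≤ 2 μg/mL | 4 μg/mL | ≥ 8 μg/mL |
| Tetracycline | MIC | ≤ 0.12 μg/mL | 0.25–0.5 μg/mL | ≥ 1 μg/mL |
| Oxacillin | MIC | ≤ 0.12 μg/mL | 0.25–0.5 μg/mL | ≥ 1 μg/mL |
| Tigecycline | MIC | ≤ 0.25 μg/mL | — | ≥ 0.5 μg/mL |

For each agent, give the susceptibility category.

I, S, I, S

Azithromycin (4 μg/mL) = 4 μg/mL ⇒ Intermediate
Tetracycline: 0.03 μg/mL is ≤ 0.12 μg/mL — susceptible
Oxacillin: 0.5 μg/mL is in 0.25–0.5 μg/mL — Intermediate
Tigecycline: 0.25 μg/mL is ≤ 0.25 μg/mL → susceptible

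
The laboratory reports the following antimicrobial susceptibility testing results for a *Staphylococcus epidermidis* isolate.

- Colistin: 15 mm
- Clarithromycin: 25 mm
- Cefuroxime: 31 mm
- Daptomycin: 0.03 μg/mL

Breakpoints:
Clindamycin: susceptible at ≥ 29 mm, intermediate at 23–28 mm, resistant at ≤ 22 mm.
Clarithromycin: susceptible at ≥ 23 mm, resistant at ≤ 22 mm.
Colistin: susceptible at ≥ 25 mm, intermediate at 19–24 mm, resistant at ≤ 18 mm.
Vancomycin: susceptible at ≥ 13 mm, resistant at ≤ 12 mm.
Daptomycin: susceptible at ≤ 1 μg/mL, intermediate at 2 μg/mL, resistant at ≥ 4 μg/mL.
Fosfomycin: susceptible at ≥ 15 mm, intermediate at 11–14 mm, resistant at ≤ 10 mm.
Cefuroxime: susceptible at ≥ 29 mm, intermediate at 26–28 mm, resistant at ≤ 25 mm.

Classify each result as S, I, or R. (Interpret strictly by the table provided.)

R, S, S, S

Colistin 15 mm: ≤ 18 mm — R
Clarithromycin: 25 mm is ≥ 23 mm → Susceptible
Cefuroxime: 31 mm is ≥ 29 mm → susceptible
Daptomycin 0.03 μg/mL: ≤ 1 μg/mL ⇒ susceptible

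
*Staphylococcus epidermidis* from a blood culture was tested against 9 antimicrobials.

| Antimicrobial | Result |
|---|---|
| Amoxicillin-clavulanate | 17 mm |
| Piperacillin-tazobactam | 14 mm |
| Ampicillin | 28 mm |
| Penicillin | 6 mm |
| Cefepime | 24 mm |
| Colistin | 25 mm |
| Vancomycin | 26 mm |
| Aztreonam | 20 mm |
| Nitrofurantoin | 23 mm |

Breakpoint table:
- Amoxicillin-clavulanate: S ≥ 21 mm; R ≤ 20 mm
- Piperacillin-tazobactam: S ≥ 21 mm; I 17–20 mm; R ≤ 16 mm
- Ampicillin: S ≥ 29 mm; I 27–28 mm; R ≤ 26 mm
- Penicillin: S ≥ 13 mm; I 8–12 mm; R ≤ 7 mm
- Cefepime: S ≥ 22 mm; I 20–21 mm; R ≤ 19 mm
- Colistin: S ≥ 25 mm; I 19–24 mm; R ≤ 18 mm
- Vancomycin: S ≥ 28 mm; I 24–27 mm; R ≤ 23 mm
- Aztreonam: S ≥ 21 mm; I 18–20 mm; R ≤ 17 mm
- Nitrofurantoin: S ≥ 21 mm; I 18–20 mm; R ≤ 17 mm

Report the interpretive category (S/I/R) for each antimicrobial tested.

Amoxicillin-clavulanate 17 mm: ≤ 20 mm → R
Piperacillin-tazobactam 14 mm: ≤ 16 mm ⇒ R
Ampicillin (28 mm) in 27–28 mm ⇒ intermediate
Penicillin (6 mm) ≤ 7 mm → resistant
Cefepime 24 mm: ≥ 22 mm — Susceptible
Colistin (25 mm) ≥ 25 mm ⇒ susceptible
Vancomycin 26 mm: in 24–27 mm ⇒ intermediate
Aztreonam 20 mm: in 18–20 mm → I
Nitrofurantoin: 23 mm is ≥ 21 mm — S

R, R, I, R, S, S, I, I, S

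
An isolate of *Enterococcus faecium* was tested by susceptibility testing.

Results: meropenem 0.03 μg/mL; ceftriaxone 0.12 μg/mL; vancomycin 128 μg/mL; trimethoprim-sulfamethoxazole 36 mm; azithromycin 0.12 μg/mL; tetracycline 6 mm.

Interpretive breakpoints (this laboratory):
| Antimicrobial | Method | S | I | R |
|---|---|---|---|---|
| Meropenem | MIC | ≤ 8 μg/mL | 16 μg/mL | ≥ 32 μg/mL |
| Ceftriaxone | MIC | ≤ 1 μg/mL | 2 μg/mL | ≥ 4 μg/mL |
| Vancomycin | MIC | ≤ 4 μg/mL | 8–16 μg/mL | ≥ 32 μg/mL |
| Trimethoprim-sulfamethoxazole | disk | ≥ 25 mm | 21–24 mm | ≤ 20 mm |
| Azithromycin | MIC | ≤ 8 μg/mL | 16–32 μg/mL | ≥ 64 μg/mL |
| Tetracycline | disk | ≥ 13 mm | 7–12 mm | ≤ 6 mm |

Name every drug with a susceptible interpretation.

Meropenem 0.03 μg/mL: ≤ 8 μg/mL ⇒ S
Ceftriaxone (0.12 μg/mL) ≤ 1 μg/mL ⇒ Susceptible
Vancomycin: 128 μg/mL is ≥ 32 μg/mL → Resistant
Trimethoprim-sulfamethoxazole: 36 mm is ≥ 25 mm → susceptible
Azithromycin (0.12 μg/mL) ≤ 8 μg/mL ⇒ S
Tetracycline 6 mm: ≤ 6 mm — Resistant

meropenem, ceftriaxone, trimethoprim-sulfamethoxazole, azithromycin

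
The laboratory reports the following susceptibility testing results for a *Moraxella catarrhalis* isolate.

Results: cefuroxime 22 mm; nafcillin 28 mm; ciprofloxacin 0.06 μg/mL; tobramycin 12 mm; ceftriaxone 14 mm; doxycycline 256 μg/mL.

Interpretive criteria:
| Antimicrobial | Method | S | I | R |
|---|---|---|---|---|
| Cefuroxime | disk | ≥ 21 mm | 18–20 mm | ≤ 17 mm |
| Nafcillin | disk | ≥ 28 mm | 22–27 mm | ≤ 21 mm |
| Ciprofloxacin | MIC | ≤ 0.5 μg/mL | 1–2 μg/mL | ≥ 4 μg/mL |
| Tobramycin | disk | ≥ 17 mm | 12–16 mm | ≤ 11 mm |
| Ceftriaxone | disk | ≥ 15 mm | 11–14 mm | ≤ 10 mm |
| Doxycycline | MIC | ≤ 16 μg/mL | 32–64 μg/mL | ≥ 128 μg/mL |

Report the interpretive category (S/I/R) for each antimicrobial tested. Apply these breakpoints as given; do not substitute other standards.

Cefuroxime (22 mm) ≥ 21 mm → S
Nafcillin: 28 mm is ≥ 28 mm → Susceptible
Ciprofloxacin (0.06 μg/mL) ≤ 0.5 μg/mL ⇒ S
Tobramycin 12 mm: in 12–16 mm → Intermediate
Ceftriaxone (14 mm) in 11–14 mm ⇒ Intermediate
Doxycycline: 256 μg/mL is ≥ 128 μg/mL → resistant

S, S, S, I, I, R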